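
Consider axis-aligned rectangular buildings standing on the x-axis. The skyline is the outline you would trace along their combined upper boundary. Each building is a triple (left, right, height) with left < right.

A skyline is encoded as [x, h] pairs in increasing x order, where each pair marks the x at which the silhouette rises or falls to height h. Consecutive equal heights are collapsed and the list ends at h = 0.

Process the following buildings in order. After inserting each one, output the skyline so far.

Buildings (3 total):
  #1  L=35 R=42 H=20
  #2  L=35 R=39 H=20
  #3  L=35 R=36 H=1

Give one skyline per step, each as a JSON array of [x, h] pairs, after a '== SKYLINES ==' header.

== SKYLINES ==
[[35,20],[42,0]]
[[35,20],[42,0]]
[[35,20],[42,0]]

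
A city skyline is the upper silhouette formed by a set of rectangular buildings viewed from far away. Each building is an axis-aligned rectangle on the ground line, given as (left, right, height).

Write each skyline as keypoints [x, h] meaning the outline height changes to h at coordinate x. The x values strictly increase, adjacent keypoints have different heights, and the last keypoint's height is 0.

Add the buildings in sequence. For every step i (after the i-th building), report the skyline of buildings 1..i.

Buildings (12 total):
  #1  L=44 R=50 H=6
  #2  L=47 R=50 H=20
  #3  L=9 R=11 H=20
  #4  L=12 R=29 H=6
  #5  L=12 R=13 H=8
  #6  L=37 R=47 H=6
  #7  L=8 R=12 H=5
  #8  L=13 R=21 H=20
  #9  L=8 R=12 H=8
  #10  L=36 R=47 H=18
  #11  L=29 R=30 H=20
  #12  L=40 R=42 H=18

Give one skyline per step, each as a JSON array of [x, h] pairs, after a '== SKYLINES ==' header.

== SKYLINES ==
[[44,6],[50,0]]
[[44,6],[47,20],[50,0]]
[[9,20],[11,0],[44,6],[47,20],[50,0]]
[[9,20],[11,0],[12,6],[29,0],[44,6],[47,20],[50,0]]
[[9,20],[11,0],[12,8],[13,6],[29,0],[44,6],[47,20],[50,0]]
[[9,20],[11,0],[12,8],[13,6],[29,0],[37,6],[47,20],[50,0]]
[[8,5],[9,20],[11,5],[12,8],[13,6],[29,0],[37,6],[47,20],[50,0]]
[[8,5],[9,20],[11,5],[12,8],[13,20],[21,6],[29,0],[37,6],[47,20],[50,0]]
[[8,8],[9,20],[11,8],[13,20],[21,6],[29,0],[37,6],[47,20],[50,0]]
[[8,8],[9,20],[11,8],[13,20],[21,6],[29,0],[36,18],[47,20],[50,0]]
[[8,8],[9,20],[11,8],[13,20],[21,6],[29,20],[30,0],[36,18],[47,20],[50,0]]
[[8,8],[9,20],[11,8],[13,20],[21,6],[29,20],[30,0],[36,18],[47,20],[50,0]]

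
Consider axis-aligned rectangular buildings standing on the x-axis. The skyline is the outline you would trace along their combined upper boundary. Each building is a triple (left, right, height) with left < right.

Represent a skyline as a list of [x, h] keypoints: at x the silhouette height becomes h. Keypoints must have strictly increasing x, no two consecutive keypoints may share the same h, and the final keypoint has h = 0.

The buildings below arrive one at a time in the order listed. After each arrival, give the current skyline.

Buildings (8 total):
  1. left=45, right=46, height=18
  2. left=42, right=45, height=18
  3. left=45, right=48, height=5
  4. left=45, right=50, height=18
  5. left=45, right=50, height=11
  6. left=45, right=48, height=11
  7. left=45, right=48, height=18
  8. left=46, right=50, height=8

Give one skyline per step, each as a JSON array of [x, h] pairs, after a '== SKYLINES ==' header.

== SKYLINES ==
[[45,18],[46,0]]
[[42,18],[46,0]]
[[42,18],[46,5],[48,0]]
[[42,18],[50,0]]
[[42,18],[50,0]]
[[42,18],[50,0]]
[[42,18],[50,0]]
[[42,18],[50,0]]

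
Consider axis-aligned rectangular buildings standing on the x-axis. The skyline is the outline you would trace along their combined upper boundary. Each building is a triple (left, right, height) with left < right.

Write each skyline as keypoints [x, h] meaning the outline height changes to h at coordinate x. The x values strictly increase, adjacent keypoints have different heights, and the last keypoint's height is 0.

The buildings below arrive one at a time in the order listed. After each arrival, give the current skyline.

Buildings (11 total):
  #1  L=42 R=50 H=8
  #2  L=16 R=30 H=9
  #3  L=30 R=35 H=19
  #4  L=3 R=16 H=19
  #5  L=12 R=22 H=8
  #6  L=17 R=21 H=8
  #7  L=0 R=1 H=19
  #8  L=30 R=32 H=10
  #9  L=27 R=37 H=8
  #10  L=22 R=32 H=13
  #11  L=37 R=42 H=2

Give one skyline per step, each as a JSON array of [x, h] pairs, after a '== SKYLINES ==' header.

== SKYLINES ==
[[42,8],[50,0]]
[[16,9],[30,0],[42,8],[50,0]]
[[16,9],[30,19],[35,0],[42,8],[50,0]]
[[3,19],[16,9],[30,19],[35,0],[42,8],[50,0]]
[[3,19],[16,9],[30,19],[35,0],[42,8],[50,0]]
[[3,19],[16,9],[30,19],[35,0],[42,8],[50,0]]
[[0,19],[1,0],[3,19],[16,9],[30,19],[35,0],[42,8],[50,0]]
[[0,19],[1,0],[3,19],[16,9],[30,19],[35,0],[42,8],[50,0]]
[[0,19],[1,0],[3,19],[16,9],[30,19],[35,8],[37,0],[42,8],[50,0]]
[[0,19],[1,0],[3,19],[16,9],[22,13],[30,19],[35,8],[37,0],[42,8],[50,0]]
[[0,19],[1,0],[3,19],[16,9],[22,13],[30,19],[35,8],[37,2],[42,8],[50,0]]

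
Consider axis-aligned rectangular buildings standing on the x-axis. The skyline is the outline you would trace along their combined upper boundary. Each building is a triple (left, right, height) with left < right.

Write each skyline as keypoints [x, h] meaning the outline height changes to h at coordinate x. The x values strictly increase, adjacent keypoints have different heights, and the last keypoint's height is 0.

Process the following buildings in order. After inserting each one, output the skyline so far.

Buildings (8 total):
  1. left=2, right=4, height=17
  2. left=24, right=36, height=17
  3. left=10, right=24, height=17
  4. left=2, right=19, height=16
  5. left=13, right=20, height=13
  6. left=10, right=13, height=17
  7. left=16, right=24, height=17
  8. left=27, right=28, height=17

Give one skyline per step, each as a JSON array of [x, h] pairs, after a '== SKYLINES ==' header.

== SKYLINES ==
[[2,17],[4,0]]
[[2,17],[4,0],[24,17],[36,0]]
[[2,17],[4,0],[10,17],[36,0]]
[[2,17],[4,16],[10,17],[36,0]]
[[2,17],[4,16],[10,17],[36,0]]
[[2,17],[4,16],[10,17],[36,0]]
[[2,17],[4,16],[10,17],[36,0]]
[[2,17],[4,16],[10,17],[36,0]]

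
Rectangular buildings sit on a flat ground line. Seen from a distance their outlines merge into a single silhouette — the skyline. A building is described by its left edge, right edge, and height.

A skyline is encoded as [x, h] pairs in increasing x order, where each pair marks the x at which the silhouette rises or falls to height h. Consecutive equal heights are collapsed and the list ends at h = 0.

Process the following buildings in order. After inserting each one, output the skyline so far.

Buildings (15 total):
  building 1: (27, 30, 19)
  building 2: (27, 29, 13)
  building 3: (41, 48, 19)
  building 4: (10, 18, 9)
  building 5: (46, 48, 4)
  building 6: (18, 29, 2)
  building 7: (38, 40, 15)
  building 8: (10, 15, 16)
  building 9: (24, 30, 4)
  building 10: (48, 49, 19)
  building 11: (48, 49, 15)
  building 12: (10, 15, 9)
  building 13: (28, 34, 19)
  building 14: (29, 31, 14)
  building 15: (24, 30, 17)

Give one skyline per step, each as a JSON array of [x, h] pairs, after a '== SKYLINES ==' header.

== SKYLINES ==
[[27,19],[30,0]]
[[27,19],[30,0]]
[[27,19],[30,0],[41,19],[48,0]]
[[10,9],[18,0],[27,19],[30,0],[41,19],[48,0]]
[[10,9],[18,0],[27,19],[30,0],[41,19],[48,0]]
[[10,9],[18,2],[27,19],[30,0],[41,19],[48,0]]
[[10,9],[18,2],[27,19],[30,0],[38,15],[40,0],[41,19],[48,0]]
[[10,16],[15,9],[18,2],[27,19],[30,0],[38,15],[40,0],[41,19],[48,0]]
[[10,16],[15,9],[18,2],[24,4],[27,19],[30,0],[38,15],[40,0],[41,19],[48,0]]
[[10,16],[15,9],[18,2],[24,4],[27,19],[30,0],[38,15],[40,0],[41,19],[49,0]]
[[10,16],[15,9],[18,2],[24,4],[27,19],[30,0],[38,15],[40,0],[41,19],[49,0]]
[[10,16],[15,9],[18,2],[24,4],[27,19],[30,0],[38,15],[40,0],[41,19],[49,0]]
[[10,16],[15,9],[18,2],[24,4],[27,19],[34,0],[38,15],[40,0],[41,19],[49,0]]
[[10,16],[15,9],[18,2],[24,4],[27,19],[34,0],[38,15],[40,0],[41,19],[49,0]]
[[10,16],[15,9],[18,2],[24,17],[27,19],[34,0],[38,15],[40,0],[41,19],[49,0]]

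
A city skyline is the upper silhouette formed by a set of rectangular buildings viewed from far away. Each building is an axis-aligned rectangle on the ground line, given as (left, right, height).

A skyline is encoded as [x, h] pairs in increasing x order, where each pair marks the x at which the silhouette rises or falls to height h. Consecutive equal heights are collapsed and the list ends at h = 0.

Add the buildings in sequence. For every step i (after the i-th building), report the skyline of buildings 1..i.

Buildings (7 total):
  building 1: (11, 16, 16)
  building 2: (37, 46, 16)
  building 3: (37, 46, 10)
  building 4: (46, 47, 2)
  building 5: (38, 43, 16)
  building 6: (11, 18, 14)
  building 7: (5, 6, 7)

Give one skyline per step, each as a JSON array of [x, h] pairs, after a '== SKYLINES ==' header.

== SKYLINES ==
[[11,16],[16,0]]
[[11,16],[16,0],[37,16],[46,0]]
[[11,16],[16,0],[37,16],[46,0]]
[[11,16],[16,0],[37,16],[46,2],[47,0]]
[[11,16],[16,0],[37,16],[46,2],[47,0]]
[[11,16],[16,14],[18,0],[37,16],[46,2],[47,0]]
[[5,7],[6,0],[11,16],[16,14],[18,0],[37,16],[46,2],[47,0]]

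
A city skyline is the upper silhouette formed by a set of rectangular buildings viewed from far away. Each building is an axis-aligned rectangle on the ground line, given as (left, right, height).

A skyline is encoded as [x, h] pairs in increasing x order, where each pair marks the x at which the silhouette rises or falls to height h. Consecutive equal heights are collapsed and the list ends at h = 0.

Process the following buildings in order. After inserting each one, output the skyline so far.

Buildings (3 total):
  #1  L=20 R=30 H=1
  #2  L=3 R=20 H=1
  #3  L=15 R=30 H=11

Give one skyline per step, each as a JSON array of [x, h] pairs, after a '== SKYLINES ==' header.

== SKYLINES ==
[[20,1],[30,0]]
[[3,1],[30,0]]
[[3,1],[15,11],[30,0]]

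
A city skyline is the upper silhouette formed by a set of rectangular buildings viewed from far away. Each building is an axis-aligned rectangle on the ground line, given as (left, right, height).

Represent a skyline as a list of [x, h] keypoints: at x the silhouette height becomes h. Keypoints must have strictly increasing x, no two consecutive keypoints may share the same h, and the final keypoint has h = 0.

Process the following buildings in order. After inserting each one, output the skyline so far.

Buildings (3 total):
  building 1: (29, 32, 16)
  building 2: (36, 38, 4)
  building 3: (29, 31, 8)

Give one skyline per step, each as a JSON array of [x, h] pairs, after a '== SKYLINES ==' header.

== SKYLINES ==
[[29,16],[32,0]]
[[29,16],[32,0],[36,4],[38,0]]
[[29,16],[32,0],[36,4],[38,0]]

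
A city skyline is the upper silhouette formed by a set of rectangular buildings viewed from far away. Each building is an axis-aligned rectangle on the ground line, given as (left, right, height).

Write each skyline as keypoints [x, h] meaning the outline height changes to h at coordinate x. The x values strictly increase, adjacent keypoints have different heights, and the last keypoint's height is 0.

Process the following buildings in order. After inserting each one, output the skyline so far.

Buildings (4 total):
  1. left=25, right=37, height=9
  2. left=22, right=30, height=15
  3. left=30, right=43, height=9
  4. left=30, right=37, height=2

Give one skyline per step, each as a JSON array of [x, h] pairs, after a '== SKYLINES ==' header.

== SKYLINES ==
[[25,9],[37,0]]
[[22,15],[30,9],[37,0]]
[[22,15],[30,9],[43,0]]
[[22,15],[30,9],[43,0]]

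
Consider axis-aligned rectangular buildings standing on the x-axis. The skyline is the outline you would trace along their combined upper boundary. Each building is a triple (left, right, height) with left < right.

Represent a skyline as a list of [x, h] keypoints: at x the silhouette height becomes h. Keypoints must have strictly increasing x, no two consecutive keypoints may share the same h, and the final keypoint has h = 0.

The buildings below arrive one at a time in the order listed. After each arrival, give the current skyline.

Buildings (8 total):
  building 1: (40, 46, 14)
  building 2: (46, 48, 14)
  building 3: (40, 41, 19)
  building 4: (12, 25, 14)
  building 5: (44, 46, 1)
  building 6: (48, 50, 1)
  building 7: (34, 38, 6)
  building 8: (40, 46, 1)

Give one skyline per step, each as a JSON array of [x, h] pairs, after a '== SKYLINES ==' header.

== SKYLINES ==
[[40,14],[46,0]]
[[40,14],[48,0]]
[[40,19],[41,14],[48,0]]
[[12,14],[25,0],[40,19],[41,14],[48,0]]
[[12,14],[25,0],[40,19],[41,14],[48,0]]
[[12,14],[25,0],[40,19],[41,14],[48,1],[50,0]]
[[12,14],[25,0],[34,6],[38,0],[40,19],[41,14],[48,1],[50,0]]
[[12,14],[25,0],[34,6],[38,0],[40,19],[41,14],[48,1],[50,0]]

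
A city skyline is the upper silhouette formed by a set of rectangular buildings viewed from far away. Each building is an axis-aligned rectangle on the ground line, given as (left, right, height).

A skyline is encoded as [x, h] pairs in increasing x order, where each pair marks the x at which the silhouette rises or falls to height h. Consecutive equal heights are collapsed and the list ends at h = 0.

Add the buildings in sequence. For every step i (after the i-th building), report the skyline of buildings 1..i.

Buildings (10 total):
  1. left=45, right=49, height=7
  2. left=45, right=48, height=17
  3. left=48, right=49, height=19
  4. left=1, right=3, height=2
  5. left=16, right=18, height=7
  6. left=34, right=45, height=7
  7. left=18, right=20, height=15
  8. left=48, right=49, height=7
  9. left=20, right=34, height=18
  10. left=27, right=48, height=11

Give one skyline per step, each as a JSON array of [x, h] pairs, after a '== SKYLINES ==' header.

== SKYLINES ==
[[45,7],[49,0]]
[[45,17],[48,7],[49,0]]
[[45,17],[48,19],[49,0]]
[[1,2],[3,0],[45,17],[48,19],[49,0]]
[[1,2],[3,0],[16,7],[18,0],[45,17],[48,19],[49,0]]
[[1,2],[3,0],[16,7],[18,0],[34,7],[45,17],[48,19],[49,0]]
[[1,2],[3,0],[16,7],[18,15],[20,0],[34,7],[45,17],[48,19],[49,0]]
[[1,2],[3,0],[16,7],[18,15],[20,0],[34,7],[45,17],[48,19],[49,0]]
[[1,2],[3,0],[16,7],[18,15],[20,18],[34,7],[45,17],[48,19],[49,0]]
[[1,2],[3,0],[16,7],[18,15],[20,18],[34,11],[45,17],[48,19],[49,0]]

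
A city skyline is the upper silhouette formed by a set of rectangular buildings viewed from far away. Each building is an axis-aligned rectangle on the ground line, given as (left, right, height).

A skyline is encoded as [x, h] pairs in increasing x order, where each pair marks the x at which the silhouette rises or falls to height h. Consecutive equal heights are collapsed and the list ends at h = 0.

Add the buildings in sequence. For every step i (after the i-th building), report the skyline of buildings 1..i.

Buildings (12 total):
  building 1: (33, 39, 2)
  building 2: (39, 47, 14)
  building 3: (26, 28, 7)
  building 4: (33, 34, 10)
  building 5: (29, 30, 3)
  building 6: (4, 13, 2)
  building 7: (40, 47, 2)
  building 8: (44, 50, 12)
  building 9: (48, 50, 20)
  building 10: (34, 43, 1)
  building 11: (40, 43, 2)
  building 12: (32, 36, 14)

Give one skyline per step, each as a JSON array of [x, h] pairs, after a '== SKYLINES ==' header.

== SKYLINES ==
[[33,2],[39,0]]
[[33,2],[39,14],[47,0]]
[[26,7],[28,0],[33,2],[39,14],[47,0]]
[[26,7],[28,0],[33,10],[34,2],[39,14],[47,0]]
[[26,7],[28,0],[29,3],[30,0],[33,10],[34,2],[39,14],[47,0]]
[[4,2],[13,0],[26,7],[28,0],[29,3],[30,0],[33,10],[34,2],[39,14],[47,0]]
[[4,2],[13,0],[26,7],[28,0],[29,3],[30,0],[33,10],[34,2],[39,14],[47,0]]
[[4,2],[13,0],[26,7],[28,0],[29,3],[30,0],[33,10],[34,2],[39,14],[47,12],[50,0]]
[[4,2],[13,0],[26,7],[28,0],[29,3],[30,0],[33,10],[34,2],[39,14],[47,12],[48,20],[50,0]]
[[4,2],[13,0],[26,7],[28,0],[29,3],[30,0],[33,10],[34,2],[39,14],[47,12],[48,20],[50,0]]
[[4,2],[13,0],[26,7],[28,0],[29,3],[30,0],[33,10],[34,2],[39,14],[47,12],[48,20],[50,0]]
[[4,2],[13,0],[26,7],[28,0],[29,3],[30,0],[32,14],[36,2],[39,14],[47,12],[48,20],[50,0]]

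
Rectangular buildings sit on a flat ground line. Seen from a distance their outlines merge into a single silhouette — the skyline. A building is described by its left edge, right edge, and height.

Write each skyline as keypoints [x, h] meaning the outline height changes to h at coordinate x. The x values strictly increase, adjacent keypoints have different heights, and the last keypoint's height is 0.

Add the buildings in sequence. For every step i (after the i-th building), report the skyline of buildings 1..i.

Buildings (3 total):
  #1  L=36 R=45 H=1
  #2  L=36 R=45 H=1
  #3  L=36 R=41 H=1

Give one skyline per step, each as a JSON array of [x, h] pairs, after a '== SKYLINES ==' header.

== SKYLINES ==
[[36,1],[45,0]]
[[36,1],[45,0]]
[[36,1],[45,0]]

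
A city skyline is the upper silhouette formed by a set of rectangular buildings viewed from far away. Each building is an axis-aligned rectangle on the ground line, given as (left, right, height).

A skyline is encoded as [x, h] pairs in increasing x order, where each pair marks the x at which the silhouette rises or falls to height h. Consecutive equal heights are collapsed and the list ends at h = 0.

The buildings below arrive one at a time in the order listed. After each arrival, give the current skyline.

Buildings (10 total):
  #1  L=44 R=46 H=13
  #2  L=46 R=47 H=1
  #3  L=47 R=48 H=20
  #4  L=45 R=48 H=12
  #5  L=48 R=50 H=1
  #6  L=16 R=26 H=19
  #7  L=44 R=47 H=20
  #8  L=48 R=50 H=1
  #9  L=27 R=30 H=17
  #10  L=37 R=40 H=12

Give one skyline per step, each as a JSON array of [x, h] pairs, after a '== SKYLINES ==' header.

== SKYLINES ==
[[44,13],[46,0]]
[[44,13],[46,1],[47,0]]
[[44,13],[46,1],[47,20],[48,0]]
[[44,13],[46,12],[47,20],[48,0]]
[[44,13],[46,12],[47,20],[48,1],[50,0]]
[[16,19],[26,0],[44,13],[46,12],[47,20],[48,1],[50,0]]
[[16,19],[26,0],[44,20],[48,1],[50,0]]
[[16,19],[26,0],[44,20],[48,1],[50,0]]
[[16,19],[26,0],[27,17],[30,0],[44,20],[48,1],[50,0]]
[[16,19],[26,0],[27,17],[30,0],[37,12],[40,0],[44,20],[48,1],[50,0]]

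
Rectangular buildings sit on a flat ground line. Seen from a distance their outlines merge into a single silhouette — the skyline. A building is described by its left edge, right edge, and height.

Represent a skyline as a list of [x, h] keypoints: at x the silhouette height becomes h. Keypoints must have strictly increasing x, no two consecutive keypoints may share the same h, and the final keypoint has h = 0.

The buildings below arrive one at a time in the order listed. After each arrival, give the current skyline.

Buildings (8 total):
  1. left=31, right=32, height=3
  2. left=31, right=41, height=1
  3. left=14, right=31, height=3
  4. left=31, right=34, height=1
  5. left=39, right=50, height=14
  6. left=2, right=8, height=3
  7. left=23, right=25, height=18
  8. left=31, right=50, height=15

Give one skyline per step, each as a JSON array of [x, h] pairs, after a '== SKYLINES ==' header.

== SKYLINES ==
[[31,3],[32,0]]
[[31,3],[32,1],[41,0]]
[[14,3],[32,1],[41,0]]
[[14,3],[32,1],[41,0]]
[[14,3],[32,1],[39,14],[50,0]]
[[2,3],[8,0],[14,3],[32,1],[39,14],[50,0]]
[[2,3],[8,0],[14,3],[23,18],[25,3],[32,1],[39,14],[50,0]]
[[2,3],[8,0],[14,3],[23,18],[25,3],[31,15],[50,0]]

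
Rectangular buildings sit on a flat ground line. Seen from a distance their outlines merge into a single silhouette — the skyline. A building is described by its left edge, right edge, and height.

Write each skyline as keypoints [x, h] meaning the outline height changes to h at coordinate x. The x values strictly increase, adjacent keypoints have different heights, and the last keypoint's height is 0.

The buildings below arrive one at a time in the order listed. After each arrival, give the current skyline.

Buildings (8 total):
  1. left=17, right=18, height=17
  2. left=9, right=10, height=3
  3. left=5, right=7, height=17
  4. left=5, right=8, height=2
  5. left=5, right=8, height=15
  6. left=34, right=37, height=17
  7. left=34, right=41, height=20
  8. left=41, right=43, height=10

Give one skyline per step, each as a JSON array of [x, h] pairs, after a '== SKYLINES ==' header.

== SKYLINES ==
[[17,17],[18,0]]
[[9,3],[10,0],[17,17],[18,0]]
[[5,17],[7,0],[9,3],[10,0],[17,17],[18,0]]
[[5,17],[7,2],[8,0],[9,3],[10,0],[17,17],[18,0]]
[[5,17],[7,15],[8,0],[9,3],[10,0],[17,17],[18,0]]
[[5,17],[7,15],[8,0],[9,3],[10,0],[17,17],[18,0],[34,17],[37,0]]
[[5,17],[7,15],[8,0],[9,3],[10,0],[17,17],[18,0],[34,20],[41,0]]
[[5,17],[7,15],[8,0],[9,3],[10,0],[17,17],[18,0],[34,20],[41,10],[43,0]]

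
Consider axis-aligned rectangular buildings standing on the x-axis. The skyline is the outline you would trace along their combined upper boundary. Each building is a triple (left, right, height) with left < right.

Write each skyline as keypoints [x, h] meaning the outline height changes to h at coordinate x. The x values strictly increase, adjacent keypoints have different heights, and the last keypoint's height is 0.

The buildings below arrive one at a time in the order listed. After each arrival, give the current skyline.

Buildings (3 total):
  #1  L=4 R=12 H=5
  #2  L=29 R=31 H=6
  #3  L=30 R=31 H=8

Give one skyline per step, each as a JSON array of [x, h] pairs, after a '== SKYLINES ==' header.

== SKYLINES ==
[[4,5],[12,0]]
[[4,5],[12,0],[29,6],[31,0]]
[[4,5],[12,0],[29,6],[30,8],[31,0]]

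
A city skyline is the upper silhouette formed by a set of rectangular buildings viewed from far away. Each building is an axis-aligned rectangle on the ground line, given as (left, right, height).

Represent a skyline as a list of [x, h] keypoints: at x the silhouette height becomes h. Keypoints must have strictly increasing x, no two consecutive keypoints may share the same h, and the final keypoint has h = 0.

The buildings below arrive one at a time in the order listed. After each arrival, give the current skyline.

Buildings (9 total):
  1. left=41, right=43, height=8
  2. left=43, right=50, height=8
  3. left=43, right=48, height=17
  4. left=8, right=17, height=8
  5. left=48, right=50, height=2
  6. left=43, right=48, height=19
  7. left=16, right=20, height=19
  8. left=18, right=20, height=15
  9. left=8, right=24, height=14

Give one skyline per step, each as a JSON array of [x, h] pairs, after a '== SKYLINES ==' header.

== SKYLINES ==
[[41,8],[43,0]]
[[41,8],[50,0]]
[[41,8],[43,17],[48,8],[50,0]]
[[8,8],[17,0],[41,8],[43,17],[48,8],[50,0]]
[[8,8],[17,0],[41,8],[43,17],[48,8],[50,0]]
[[8,8],[17,0],[41,8],[43,19],[48,8],[50,0]]
[[8,8],[16,19],[20,0],[41,8],[43,19],[48,8],[50,0]]
[[8,8],[16,19],[20,0],[41,8],[43,19],[48,8],[50,0]]
[[8,14],[16,19],[20,14],[24,0],[41,8],[43,19],[48,8],[50,0]]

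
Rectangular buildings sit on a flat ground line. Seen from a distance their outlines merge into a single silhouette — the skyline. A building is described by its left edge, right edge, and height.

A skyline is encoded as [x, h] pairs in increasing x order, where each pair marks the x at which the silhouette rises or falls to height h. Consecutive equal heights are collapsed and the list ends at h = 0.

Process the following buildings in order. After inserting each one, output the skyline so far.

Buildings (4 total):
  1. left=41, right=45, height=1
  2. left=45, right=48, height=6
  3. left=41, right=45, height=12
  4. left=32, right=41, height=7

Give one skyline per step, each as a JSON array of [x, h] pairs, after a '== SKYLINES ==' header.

== SKYLINES ==
[[41,1],[45,0]]
[[41,1],[45,6],[48,0]]
[[41,12],[45,6],[48,0]]
[[32,7],[41,12],[45,6],[48,0]]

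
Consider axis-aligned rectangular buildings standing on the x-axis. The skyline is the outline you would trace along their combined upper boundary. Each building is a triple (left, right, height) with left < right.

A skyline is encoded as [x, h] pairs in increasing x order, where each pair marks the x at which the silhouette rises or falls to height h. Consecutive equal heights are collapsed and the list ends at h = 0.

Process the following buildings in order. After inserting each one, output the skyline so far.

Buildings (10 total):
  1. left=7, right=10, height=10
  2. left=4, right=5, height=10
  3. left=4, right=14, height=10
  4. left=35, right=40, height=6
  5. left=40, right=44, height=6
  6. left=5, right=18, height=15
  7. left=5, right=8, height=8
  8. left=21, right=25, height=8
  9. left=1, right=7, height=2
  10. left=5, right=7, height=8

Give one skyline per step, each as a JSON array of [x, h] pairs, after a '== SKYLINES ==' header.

== SKYLINES ==
[[7,10],[10,0]]
[[4,10],[5,0],[7,10],[10,0]]
[[4,10],[14,0]]
[[4,10],[14,0],[35,6],[40,0]]
[[4,10],[14,0],[35,6],[44,0]]
[[4,10],[5,15],[18,0],[35,6],[44,0]]
[[4,10],[5,15],[18,0],[35,6],[44,0]]
[[4,10],[5,15],[18,0],[21,8],[25,0],[35,6],[44,0]]
[[1,2],[4,10],[5,15],[18,0],[21,8],[25,0],[35,6],[44,0]]
[[1,2],[4,10],[5,15],[18,0],[21,8],[25,0],[35,6],[44,0]]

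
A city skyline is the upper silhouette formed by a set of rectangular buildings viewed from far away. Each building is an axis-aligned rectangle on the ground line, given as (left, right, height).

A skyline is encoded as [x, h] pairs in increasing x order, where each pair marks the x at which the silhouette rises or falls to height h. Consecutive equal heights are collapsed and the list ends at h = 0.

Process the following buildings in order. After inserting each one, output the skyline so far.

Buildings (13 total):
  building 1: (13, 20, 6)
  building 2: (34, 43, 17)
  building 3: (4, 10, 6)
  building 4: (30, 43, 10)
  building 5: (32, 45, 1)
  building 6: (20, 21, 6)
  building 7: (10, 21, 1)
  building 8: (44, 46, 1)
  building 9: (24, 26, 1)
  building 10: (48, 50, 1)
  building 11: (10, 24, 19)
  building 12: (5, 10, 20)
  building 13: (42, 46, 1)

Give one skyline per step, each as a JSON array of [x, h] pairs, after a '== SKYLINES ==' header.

== SKYLINES ==
[[13,6],[20,0]]
[[13,6],[20,0],[34,17],[43,0]]
[[4,6],[10,0],[13,6],[20,0],[34,17],[43,0]]
[[4,6],[10,0],[13,6],[20,0],[30,10],[34,17],[43,0]]
[[4,6],[10,0],[13,6],[20,0],[30,10],[34,17],[43,1],[45,0]]
[[4,6],[10,0],[13,6],[21,0],[30,10],[34,17],[43,1],[45,0]]
[[4,6],[10,1],[13,6],[21,0],[30,10],[34,17],[43,1],[45,0]]
[[4,6],[10,1],[13,6],[21,0],[30,10],[34,17],[43,1],[46,0]]
[[4,6],[10,1],[13,6],[21,0],[24,1],[26,0],[30,10],[34,17],[43,1],[46,0]]
[[4,6],[10,1],[13,6],[21,0],[24,1],[26,0],[30,10],[34,17],[43,1],[46,0],[48,1],[50,0]]
[[4,6],[10,19],[24,1],[26,0],[30,10],[34,17],[43,1],[46,0],[48,1],[50,0]]
[[4,6],[5,20],[10,19],[24,1],[26,0],[30,10],[34,17],[43,1],[46,0],[48,1],[50,0]]
[[4,6],[5,20],[10,19],[24,1],[26,0],[30,10],[34,17],[43,1],[46,0],[48,1],[50,0]]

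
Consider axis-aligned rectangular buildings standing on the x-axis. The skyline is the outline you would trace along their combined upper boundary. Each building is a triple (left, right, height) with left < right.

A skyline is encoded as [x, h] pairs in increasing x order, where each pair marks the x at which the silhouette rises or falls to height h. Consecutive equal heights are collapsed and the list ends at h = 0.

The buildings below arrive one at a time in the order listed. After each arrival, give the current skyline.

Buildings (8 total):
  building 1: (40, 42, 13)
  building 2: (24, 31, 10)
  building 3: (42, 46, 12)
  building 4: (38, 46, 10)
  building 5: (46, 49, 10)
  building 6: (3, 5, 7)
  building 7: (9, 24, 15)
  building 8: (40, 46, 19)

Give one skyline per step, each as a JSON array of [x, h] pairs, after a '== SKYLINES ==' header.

== SKYLINES ==
[[40,13],[42,0]]
[[24,10],[31,0],[40,13],[42,0]]
[[24,10],[31,0],[40,13],[42,12],[46,0]]
[[24,10],[31,0],[38,10],[40,13],[42,12],[46,0]]
[[24,10],[31,0],[38,10],[40,13],[42,12],[46,10],[49,0]]
[[3,7],[5,0],[24,10],[31,0],[38,10],[40,13],[42,12],[46,10],[49,0]]
[[3,7],[5,0],[9,15],[24,10],[31,0],[38,10],[40,13],[42,12],[46,10],[49,0]]
[[3,7],[5,0],[9,15],[24,10],[31,0],[38,10],[40,19],[46,10],[49,0]]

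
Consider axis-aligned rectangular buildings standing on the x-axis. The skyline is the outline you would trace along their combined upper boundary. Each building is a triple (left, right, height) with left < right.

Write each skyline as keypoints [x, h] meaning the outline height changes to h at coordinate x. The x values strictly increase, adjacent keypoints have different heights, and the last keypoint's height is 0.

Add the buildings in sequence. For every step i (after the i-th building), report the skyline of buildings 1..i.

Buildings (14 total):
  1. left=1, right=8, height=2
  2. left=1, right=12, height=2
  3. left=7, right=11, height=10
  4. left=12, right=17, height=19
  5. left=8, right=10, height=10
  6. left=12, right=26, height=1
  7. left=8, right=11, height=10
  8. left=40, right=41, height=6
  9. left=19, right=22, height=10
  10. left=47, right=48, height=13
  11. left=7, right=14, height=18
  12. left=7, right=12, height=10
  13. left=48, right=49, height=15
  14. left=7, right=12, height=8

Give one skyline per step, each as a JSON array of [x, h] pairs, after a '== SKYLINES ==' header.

== SKYLINES ==
[[1,2],[8,0]]
[[1,2],[12,0]]
[[1,2],[7,10],[11,2],[12,0]]
[[1,2],[7,10],[11,2],[12,19],[17,0]]
[[1,2],[7,10],[11,2],[12,19],[17,0]]
[[1,2],[7,10],[11,2],[12,19],[17,1],[26,0]]
[[1,2],[7,10],[11,2],[12,19],[17,1],[26,0]]
[[1,2],[7,10],[11,2],[12,19],[17,1],[26,0],[40,6],[41,0]]
[[1,2],[7,10],[11,2],[12,19],[17,1],[19,10],[22,1],[26,0],[40,6],[41,0]]
[[1,2],[7,10],[11,2],[12,19],[17,1],[19,10],[22,1],[26,0],[40,6],[41,0],[47,13],[48,0]]
[[1,2],[7,18],[12,19],[17,1],[19,10],[22,1],[26,0],[40,6],[41,0],[47,13],[48,0]]
[[1,2],[7,18],[12,19],[17,1],[19,10],[22,1],[26,0],[40,6],[41,0],[47,13],[48,0]]
[[1,2],[7,18],[12,19],[17,1],[19,10],[22,1],[26,0],[40,6],[41,0],[47,13],[48,15],[49,0]]
[[1,2],[7,18],[12,19],[17,1],[19,10],[22,1],[26,0],[40,6],[41,0],[47,13],[48,15],[49,0]]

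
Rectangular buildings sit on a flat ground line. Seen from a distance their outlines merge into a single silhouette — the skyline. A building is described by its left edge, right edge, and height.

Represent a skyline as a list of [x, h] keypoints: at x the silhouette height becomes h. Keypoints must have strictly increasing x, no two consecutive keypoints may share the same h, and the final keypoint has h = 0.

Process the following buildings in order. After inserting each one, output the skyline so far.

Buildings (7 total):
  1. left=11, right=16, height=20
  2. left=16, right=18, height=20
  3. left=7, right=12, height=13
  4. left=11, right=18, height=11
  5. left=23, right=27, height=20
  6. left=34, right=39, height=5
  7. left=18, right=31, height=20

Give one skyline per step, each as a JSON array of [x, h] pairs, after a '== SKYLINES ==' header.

== SKYLINES ==
[[11,20],[16,0]]
[[11,20],[18,0]]
[[7,13],[11,20],[18,0]]
[[7,13],[11,20],[18,0]]
[[7,13],[11,20],[18,0],[23,20],[27,0]]
[[7,13],[11,20],[18,0],[23,20],[27,0],[34,5],[39,0]]
[[7,13],[11,20],[31,0],[34,5],[39,0]]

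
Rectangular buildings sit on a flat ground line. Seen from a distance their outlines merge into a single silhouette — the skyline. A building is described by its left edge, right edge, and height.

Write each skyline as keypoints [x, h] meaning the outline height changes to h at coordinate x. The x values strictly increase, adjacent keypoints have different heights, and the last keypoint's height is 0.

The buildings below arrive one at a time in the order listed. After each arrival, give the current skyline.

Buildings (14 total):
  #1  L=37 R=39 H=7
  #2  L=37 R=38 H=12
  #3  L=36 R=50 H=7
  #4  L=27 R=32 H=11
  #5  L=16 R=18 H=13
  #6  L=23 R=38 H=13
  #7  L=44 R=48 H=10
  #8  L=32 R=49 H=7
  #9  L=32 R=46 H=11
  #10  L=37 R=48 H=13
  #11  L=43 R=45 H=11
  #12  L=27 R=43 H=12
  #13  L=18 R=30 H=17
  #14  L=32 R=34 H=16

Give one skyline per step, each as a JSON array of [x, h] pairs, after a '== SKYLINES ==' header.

== SKYLINES ==
[[37,7],[39,0]]
[[37,12],[38,7],[39,0]]
[[36,7],[37,12],[38,7],[50,0]]
[[27,11],[32,0],[36,7],[37,12],[38,7],[50,0]]
[[16,13],[18,0],[27,11],[32,0],[36,7],[37,12],[38,7],[50,0]]
[[16,13],[18,0],[23,13],[38,7],[50,0]]
[[16,13],[18,0],[23,13],[38,7],[44,10],[48,7],[50,0]]
[[16,13],[18,0],[23,13],[38,7],[44,10],[48,7],[50,0]]
[[16,13],[18,0],[23,13],[38,11],[46,10],[48,7],[50,0]]
[[16,13],[18,0],[23,13],[48,7],[50,0]]
[[16,13],[18,0],[23,13],[48,7],[50,0]]
[[16,13],[18,0],[23,13],[48,7],[50,0]]
[[16,13],[18,17],[30,13],[48,7],[50,0]]
[[16,13],[18,17],[30,13],[32,16],[34,13],[48,7],[50,0]]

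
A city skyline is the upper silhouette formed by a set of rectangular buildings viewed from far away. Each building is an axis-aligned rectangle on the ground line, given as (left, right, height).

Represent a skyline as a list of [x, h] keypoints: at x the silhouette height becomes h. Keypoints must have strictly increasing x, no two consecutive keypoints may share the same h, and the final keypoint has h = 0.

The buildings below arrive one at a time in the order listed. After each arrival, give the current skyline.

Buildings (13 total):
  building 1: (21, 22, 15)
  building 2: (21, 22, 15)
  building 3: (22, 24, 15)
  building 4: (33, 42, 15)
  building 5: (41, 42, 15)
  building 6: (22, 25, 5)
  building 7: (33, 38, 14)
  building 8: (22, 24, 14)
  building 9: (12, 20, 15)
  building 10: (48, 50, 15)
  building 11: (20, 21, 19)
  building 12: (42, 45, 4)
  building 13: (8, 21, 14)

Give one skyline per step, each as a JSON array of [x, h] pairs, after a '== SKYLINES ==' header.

== SKYLINES ==
[[21,15],[22,0]]
[[21,15],[22,0]]
[[21,15],[24,0]]
[[21,15],[24,0],[33,15],[42,0]]
[[21,15],[24,0],[33,15],[42,0]]
[[21,15],[24,5],[25,0],[33,15],[42,0]]
[[21,15],[24,5],[25,0],[33,15],[42,0]]
[[21,15],[24,5],[25,0],[33,15],[42,0]]
[[12,15],[20,0],[21,15],[24,5],[25,0],[33,15],[42,0]]
[[12,15],[20,0],[21,15],[24,5],[25,0],[33,15],[42,0],[48,15],[50,0]]
[[12,15],[20,19],[21,15],[24,5],[25,0],[33,15],[42,0],[48,15],[50,0]]
[[12,15],[20,19],[21,15],[24,5],[25,0],[33,15],[42,4],[45,0],[48,15],[50,0]]
[[8,14],[12,15],[20,19],[21,15],[24,5],[25,0],[33,15],[42,4],[45,0],[48,15],[50,0]]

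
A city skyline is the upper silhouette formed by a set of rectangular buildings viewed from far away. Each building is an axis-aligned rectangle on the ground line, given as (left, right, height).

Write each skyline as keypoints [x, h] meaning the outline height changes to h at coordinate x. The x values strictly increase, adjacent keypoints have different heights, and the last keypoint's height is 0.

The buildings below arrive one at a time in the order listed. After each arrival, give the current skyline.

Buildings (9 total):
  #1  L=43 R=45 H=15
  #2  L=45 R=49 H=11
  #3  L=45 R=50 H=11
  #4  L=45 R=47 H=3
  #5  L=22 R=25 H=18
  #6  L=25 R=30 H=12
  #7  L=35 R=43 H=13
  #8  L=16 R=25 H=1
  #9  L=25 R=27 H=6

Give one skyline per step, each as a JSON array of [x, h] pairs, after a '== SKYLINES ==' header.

== SKYLINES ==
[[43,15],[45,0]]
[[43,15],[45,11],[49,0]]
[[43,15],[45,11],[50,0]]
[[43,15],[45,11],[50,0]]
[[22,18],[25,0],[43,15],[45,11],[50,0]]
[[22,18],[25,12],[30,0],[43,15],[45,11],[50,0]]
[[22,18],[25,12],[30,0],[35,13],[43,15],[45,11],[50,0]]
[[16,1],[22,18],[25,12],[30,0],[35,13],[43,15],[45,11],[50,0]]
[[16,1],[22,18],[25,12],[30,0],[35,13],[43,15],[45,11],[50,0]]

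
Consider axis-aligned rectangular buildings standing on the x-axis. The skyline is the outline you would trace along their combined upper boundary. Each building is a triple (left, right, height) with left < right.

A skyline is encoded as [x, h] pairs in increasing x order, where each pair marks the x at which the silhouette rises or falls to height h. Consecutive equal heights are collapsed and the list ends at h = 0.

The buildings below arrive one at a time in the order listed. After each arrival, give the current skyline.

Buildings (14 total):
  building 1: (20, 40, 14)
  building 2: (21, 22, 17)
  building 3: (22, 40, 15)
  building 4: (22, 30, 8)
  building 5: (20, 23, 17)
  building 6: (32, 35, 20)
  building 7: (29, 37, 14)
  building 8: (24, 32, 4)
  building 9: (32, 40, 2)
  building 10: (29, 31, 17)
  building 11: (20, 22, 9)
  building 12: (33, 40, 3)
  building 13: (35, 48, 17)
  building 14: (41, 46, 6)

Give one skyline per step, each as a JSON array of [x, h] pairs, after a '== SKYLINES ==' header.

== SKYLINES ==
[[20,14],[40,0]]
[[20,14],[21,17],[22,14],[40,0]]
[[20,14],[21,17],[22,15],[40,0]]
[[20,14],[21,17],[22,15],[40,0]]
[[20,17],[23,15],[40,0]]
[[20,17],[23,15],[32,20],[35,15],[40,0]]
[[20,17],[23,15],[32,20],[35,15],[40,0]]
[[20,17],[23,15],[32,20],[35,15],[40,0]]
[[20,17],[23,15],[32,20],[35,15],[40,0]]
[[20,17],[23,15],[29,17],[31,15],[32,20],[35,15],[40,0]]
[[20,17],[23,15],[29,17],[31,15],[32,20],[35,15],[40,0]]
[[20,17],[23,15],[29,17],[31,15],[32,20],[35,15],[40,0]]
[[20,17],[23,15],[29,17],[31,15],[32,20],[35,17],[48,0]]
[[20,17],[23,15],[29,17],[31,15],[32,20],[35,17],[48,0]]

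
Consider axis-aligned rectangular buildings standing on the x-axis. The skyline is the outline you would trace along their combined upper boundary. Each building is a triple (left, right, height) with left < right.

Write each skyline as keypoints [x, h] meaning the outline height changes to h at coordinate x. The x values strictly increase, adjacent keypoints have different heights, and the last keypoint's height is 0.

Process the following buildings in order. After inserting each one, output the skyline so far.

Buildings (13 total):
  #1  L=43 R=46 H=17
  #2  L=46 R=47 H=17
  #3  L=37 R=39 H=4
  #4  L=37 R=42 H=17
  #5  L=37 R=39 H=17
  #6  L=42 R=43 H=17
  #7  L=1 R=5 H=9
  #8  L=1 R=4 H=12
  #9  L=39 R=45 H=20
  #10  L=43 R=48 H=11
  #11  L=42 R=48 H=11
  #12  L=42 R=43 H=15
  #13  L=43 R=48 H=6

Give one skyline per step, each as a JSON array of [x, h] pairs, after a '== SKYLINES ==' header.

== SKYLINES ==
[[43,17],[46,0]]
[[43,17],[47,0]]
[[37,4],[39,0],[43,17],[47,0]]
[[37,17],[42,0],[43,17],[47,0]]
[[37,17],[42,0],[43,17],[47,0]]
[[37,17],[47,0]]
[[1,9],[5,0],[37,17],[47,0]]
[[1,12],[4,9],[5,0],[37,17],[47,0]]
[[1,12],[4,9],[5,0],[37,17],[39,20],[45,17],[47,0]]
[[1,12],[4,9],[5,0],[37,17],[39,20],[45,17],[47,11],[48,0]]
[[1,12],[4,9],[5,0],[37,17],[39,20],[45,17],[47,11],[48,0]]
[[1,12],[4,9],[5,0],[37,17],[39,20],[45,17],[47,11],[48,0]]
[[1,12],[4,9],[5,0],[37,17],[39,20],[45,17],[47,11],[48,0]]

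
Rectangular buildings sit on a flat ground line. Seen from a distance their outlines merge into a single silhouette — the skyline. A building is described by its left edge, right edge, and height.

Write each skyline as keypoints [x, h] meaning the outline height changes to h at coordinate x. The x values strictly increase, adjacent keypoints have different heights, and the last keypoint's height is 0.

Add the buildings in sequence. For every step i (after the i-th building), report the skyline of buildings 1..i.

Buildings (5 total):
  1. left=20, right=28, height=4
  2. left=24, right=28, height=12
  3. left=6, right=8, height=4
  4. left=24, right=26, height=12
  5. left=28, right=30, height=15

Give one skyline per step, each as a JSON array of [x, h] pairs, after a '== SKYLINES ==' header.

== SKYLINES ==
[[20,4],[28,0]]
[[20,4],[24,12],[28,0]]
[[6,4],[8,0],[20,4],[24,12],[28,0]]
[[6,4],[8,0],[20,4],[24,12],[28,0]]
[[6,4],[8,0],[20,4],[24,12],[28,15],[30,0]]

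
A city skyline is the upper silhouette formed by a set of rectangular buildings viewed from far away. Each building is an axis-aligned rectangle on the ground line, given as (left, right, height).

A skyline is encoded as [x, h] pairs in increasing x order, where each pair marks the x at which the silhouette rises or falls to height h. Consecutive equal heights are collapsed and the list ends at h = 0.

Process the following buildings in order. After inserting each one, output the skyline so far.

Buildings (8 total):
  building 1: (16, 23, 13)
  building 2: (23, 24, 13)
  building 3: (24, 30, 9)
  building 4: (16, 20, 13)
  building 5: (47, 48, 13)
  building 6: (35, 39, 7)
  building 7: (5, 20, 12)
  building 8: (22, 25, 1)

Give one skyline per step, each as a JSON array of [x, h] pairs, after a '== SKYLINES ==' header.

== SKYLINES ==
[[16,13],[23,0]]
[[16,13],[24,0]]
[[16,13],[24,9],[30,0]]
[[16,13],[24,9],[30,0]]
[[16,13],[24,9],[30,0],[47,13],[48,0]]
[[16,13],[24,9],[30,0],[35,7],[39,0],[47,13],[48,0]]
[[5,12],[16,13],[24,9],[30,0],[35,7],[39,0],[47,13],[48,0]]
[[5,12],[16,13],[24,9],[30,0],[35,7],[39,0],[47,13],[48,0]]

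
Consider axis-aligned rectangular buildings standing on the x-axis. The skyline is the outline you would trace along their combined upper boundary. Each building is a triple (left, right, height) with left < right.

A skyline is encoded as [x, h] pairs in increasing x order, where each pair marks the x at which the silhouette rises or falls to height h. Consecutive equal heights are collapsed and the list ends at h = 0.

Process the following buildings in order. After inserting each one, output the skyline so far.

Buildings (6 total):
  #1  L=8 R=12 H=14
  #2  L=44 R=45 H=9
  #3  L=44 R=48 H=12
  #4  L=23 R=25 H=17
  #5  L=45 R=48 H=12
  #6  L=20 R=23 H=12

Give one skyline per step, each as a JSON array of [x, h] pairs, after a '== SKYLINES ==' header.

== SKYLINES ==
[[8,14],[12,0]]
[[8,14],[12,0],[44,9],[45,0]]
[[8,14],[12,0],[44,12],[48,0]]
[[8,14],[12,0],[23,17],[25,0],[44,12],[48,0]]
[[8,14],[12,0],[23,17],[25,0],[44,12],[48,0]]
[[8,14],[12,0],[20,12],[23,17],[25,0],[44,12],[48,0]]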